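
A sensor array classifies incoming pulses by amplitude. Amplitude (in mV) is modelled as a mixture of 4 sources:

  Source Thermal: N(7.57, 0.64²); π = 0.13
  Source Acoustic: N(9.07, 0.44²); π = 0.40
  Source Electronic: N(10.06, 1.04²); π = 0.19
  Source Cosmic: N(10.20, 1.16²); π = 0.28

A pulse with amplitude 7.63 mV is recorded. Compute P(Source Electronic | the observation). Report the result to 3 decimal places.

0.050

P(component k | x) = π_k·f_k(x) / marginal(x), where marginal(x) = Σ_j π_j·f_j(x).
Normal densities:
  p_Thermal = (1/(0.64·√(2π)))·exp(−(7.63−7.57)²/(2·0.64²)) = 0.623347·exp(-0.00439) = 0.620614
  p_Acoustic = (1/(0.44·√(2π)))·exp(−(7.63−9.07)²/(2·0.44²)) = 0.906687·exp(-5.35537) = 0.00428202
  p_Electronic = (1/(1.04·√(2π)))·exp(−(7.63−10.06)²/(2·1.04²)) = 0.383598·exp(-2.72971) = 0.0250254
  p_Cosmic = (1/(1.16·√(2π)))·exp(−(7.63−10.20)²/(2·1.16²)) = 0.343916·exp(-2.45426) = 0.0295516
Prior × likelihood for each component:
  π_Thermal·p_Thermal = 0.13 × 0.620614 = 0.0806798
  π_Acoustic·p_Acoustic = 0.40 × 0.00428202 = 0.00171281
  π_Electronic·p_Electronic = 0.19 × 0.0250254 = 0.00475482
  π_Cosmic·p_Cosmic = 0.28 × 0.0295516 = 0.00827445
Denominator: 0.0806798 + 0.00171281 + 0.00475482 + 0.00827445 = 0.0954219
P(Source Electronic | 7.63 mV) = 0.00475482 / 0.0954219 ≈ 0.050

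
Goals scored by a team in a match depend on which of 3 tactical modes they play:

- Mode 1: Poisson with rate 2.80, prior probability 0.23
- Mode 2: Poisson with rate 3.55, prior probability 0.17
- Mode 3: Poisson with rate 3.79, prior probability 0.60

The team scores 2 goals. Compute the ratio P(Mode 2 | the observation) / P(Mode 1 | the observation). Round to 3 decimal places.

Only the two components matter; the odds are (P(Z=i) f_i(x)) / (P(Z=j) f_j(x)).
Component likelihoods at x = 2 goals:
  p_1 = e^(−2.80)·2.80^2/2! = 0.238375
  p_2 = e^(−3.55)·3.55^2/2! = 0.181001
  p_3 = e^(−3.79)·3.79^2/2! = 0.162283
0.0307702 / 0.0548264 ≈ 0.561

0.561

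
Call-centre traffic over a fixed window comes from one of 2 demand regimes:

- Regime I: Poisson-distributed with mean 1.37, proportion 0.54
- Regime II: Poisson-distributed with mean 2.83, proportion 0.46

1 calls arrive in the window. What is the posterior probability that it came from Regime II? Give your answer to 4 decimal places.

0.2901

By Bayes' theorem, P(k | x) = π_k f_k(x) / Σ_j π_j f_j(x).
Poisson probabilities:
  L_I = e^(−1.37)·1.37^1/1! = 0.348127
  L_II = e^(−2.83)·2.83^1/1! = 0.167006
Unnormalised posteriors:
  π_I·L_I = 0.54 × 0.348127 = 0.187988
  π_II·L_II = 0.46 × 0.167006 = 0.0768229
Normaliser: 0.187988 + 0.0768229 = 0.264811
P(Regime II | x) = 0.0768229 / 0.264811 ≈ 0.2901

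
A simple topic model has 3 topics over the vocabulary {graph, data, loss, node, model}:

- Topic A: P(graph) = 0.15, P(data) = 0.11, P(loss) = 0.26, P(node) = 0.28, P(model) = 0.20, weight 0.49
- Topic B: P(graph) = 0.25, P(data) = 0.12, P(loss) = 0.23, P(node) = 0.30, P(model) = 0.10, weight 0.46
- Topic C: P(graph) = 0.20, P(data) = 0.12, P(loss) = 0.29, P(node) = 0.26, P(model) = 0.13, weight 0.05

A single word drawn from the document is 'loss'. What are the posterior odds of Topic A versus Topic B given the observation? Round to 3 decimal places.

1.204

Since P(k|x) ∝ w_k f_k(x), the posterior odds are w_i f_i(x) / (w_j f_j(x)).
Categorical probabilities:
  L_A = 0.26
  L_B = 0.23
  L_C = 0.29
Posterior odds = (w_A·L_A) / (w_B·L_B) = (0.49·0.26) / (0.46·0.23) = 0.1274 / 0.1058 ≈ 1.204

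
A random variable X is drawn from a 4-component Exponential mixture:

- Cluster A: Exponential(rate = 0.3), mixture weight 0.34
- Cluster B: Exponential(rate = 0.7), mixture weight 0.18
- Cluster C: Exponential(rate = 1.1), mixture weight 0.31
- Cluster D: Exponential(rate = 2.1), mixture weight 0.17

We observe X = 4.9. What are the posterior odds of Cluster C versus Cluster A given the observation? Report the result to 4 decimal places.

Posterior odds = (π_i f_i(x)) / (π_j f_j(x)); the normalising sum cancels.
Exponential densities:
  L_A = 0.0689776
  L_B = 0.0226709
  L_C = 0.00501817
  L_D = 7.13393e-05
Posterior odds = (π_C·L_C) / (π_A·L_A) = (0.31·0.00501817) / (0.34·0.0689776) = 0.00155563 / 0.0234524 ≈ 0.0663

0.0663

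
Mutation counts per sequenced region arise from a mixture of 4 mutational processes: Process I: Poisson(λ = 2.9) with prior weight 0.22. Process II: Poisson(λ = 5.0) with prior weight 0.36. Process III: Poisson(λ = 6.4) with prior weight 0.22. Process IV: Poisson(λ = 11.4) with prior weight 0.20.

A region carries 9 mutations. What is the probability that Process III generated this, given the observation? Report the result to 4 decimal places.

The responsibility of component k is π_k f_k(x) divided by Σ_j π_j f_j(x).
Component likelihoods at x = 9 mutations:
  f_I = e^(−2.9)·2.9^9/9! = 0.00219971
  f_II = e^(−5.0)·5.0^9/9! = 0.0362656
  f_III = e^(−6.4)·6.4^9/9! = 0.0824844
  f_IV = e^(−11.4)·11.4^9/9! = 0.100328
Unnormalised posteriors:
  π_I·f_I = 0.22 × 0.00219971 = 0.000483936
  π_II·f_II = 0.36 × 0.0362656 = 0.0130556
  π_III·f_III = 0.22 × 0.0824844 = 0.0181466
  π_IV·f_IV = 0.20 × 0.100328 = 0.0200657
Marginal: 0.000483936 + 0.0130556 + 0.0181466 + 0.0200657 = 0.0517518
P(Process III | data) = 0.0181466 / 0.0517518 ≈ 0.3506

0.3506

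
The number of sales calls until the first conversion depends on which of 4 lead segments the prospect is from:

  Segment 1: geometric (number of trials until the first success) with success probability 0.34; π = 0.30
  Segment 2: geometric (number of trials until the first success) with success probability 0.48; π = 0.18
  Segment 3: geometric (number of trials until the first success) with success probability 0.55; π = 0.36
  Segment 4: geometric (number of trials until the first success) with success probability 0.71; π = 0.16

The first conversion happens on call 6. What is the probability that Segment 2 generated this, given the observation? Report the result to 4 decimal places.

0.1647

The responsibility of component k is P(Z=k) f_k(x) divided by Σ_j P(Z=j) f_j(x).
Component likelihoods at x = 6:
  f_1 = 0.34·(1−0.34)^5 = 0.34·0.125233 = 0.0425793
  f_2 = 0.48·(1−0.48)^5 = 0.48·0.0380204 = 0.0182498
  f_3 = 0.55·(1−0.55)^5 = 0.55·0.0184528 = 0.010149
  f_4 = 0.71·(1−0.71)^5 = 0.71·0.00205111 = 0.00145629
Multiply by the mixture weights:
  P(Z=1)·f_1 = 0.30 × 0.0425793 = 0.0127738
  P(Z=2)·f_2 = 0.18 × 0.0182498 = 0.00328496
  P(Z=3)·f_3 = 0.36 × 0.010149 = 0.00365366
  P(Z=4)·f_4 = 0.16 × 0.00145629 = 0.000233007
Marginal: 0.0127738 + 0.00328496 + 0.00365366 + 0.000233007 = 0.0199454
P(Segment 2 | 6) ≈ 0.1647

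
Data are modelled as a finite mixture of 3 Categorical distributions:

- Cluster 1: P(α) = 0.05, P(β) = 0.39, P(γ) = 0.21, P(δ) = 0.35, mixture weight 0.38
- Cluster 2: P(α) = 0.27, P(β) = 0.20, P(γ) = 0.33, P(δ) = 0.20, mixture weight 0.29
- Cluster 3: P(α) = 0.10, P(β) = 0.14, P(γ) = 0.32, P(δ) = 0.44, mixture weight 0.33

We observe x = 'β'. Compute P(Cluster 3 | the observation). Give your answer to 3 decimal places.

Apply Bayes' rule: the posterior for each component is proportional to its prior times its likelihood at x.
Component likelihoods at x = 'β':
  L_1 = 0.39
  L_2 = 0.2
  L_3 = 0.14
Prior × likelihood for each component:
  π_1·L_1 = 0.38 × 0.39 = 0.1482
  π_2·L_2 = 0.29 × 0.2 = 0.058
  π_3·L_3 = 0.33 × 0.14 = 0.0462
Denominator: 0.1482 + 0.058 + 0.0462 = 0.2524
P(Cluster 3 | data) = 0.0462 / 0.2524 ≈ 0.183

0.183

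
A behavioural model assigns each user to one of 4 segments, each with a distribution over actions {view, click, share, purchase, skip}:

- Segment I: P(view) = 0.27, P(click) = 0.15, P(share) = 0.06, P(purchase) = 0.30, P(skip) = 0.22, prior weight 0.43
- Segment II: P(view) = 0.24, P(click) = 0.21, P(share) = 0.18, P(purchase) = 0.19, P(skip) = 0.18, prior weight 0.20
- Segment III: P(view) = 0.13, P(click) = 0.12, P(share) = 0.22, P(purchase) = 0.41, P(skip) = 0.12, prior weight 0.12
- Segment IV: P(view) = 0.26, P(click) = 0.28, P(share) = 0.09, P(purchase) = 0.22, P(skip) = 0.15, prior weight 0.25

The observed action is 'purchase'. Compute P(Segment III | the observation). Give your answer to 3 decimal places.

P(component k | x) = π_k·f_k(x) / marginal(x), where marginal(x) = Σ_j π_j·f_j(x).
Component likelihoods at x = 'purchase':
  f_I = P(purchase | comp) = 0.30
  f_II = P(purchase | comp) = 0.19
  f_III = P(purchase | comp) = 0.41
  f_IV = P(purchase | comp) = 0.22
Prior × likelihood for each component:
  π_I·f_I = 0.43 × 0.3 = 0.129
  π_II·f_II = 0.20 × 0.19 = 0.038
  π_III·f_III = 0.12 × 0.41 = 0.0492
  π_IV·f_IV = 0.25 × 0.22 = 0.055
Normaliser: 0.129 + 0.038 + 0.0492 + 0.055 = 0.2712
P(Segment III | the observation) = 0.0492 / 0.2712 ≈ 0.181

0.181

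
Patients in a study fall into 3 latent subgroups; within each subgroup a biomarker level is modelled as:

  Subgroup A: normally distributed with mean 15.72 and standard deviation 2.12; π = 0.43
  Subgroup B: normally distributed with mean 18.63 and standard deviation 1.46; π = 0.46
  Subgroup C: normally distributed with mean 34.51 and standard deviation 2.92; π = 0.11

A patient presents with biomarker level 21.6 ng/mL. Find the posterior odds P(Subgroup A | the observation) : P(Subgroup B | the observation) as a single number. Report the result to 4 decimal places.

Since P(k|x) ∝ π_k f_k(x), the posterior odds are π_i f_i(x) / (π_j f_j(x)).
Evaluate each component's likelihood at the observed value:
  p_A = 0.00401892
  p_B = 0.0345118
  p_C = 7.7783e-06
Posterior odds = (π_A·p_A) / (π_B·p_B) = (0.43·0.00401892) / (0.46·0.0345118) = 0.00172814 / 0.0158754 ≈ 0.1089

0.1089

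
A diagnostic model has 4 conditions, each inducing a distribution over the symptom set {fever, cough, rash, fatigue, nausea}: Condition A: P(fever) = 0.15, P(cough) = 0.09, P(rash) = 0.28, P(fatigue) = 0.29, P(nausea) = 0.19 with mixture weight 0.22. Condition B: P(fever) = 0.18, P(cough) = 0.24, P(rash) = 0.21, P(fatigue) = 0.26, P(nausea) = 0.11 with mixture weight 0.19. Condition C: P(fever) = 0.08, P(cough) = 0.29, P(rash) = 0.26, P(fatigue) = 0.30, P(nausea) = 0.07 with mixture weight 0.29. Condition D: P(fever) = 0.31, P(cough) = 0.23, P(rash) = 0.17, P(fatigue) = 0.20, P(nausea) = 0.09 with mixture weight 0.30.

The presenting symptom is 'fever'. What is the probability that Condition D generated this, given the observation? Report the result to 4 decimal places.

P(component k | x) = π_k·f_k(x) / marginal(x), where marginal(x) = Σ_j π_j·f_j(x).
Categorical probabilities:
  f_A = P(fever | comp) = 0.15
  f_B = P(fever | comp) = 0.18
  f_C = P(fever | comp) = 0.08
  f_D = P(fever | comp) = 0.31
Unnormalised posteriors:
  π_A·f_A = 0.22 × 0.15 = 0.033
  π_B·f_B = 0.19 × 0.18 = 0.0342
  π_C·f_C = 0.29 × 0.08 = 0.0232
  π_D·f_D = 0.30 × 0.31 = 0.093
Marginal: 0.033 + 0.0342 + 0.0232 + 0.093 = 0.1834
P(Condition D | x) = 0.093 / 0.1834 ≈ 0.5071

0.5071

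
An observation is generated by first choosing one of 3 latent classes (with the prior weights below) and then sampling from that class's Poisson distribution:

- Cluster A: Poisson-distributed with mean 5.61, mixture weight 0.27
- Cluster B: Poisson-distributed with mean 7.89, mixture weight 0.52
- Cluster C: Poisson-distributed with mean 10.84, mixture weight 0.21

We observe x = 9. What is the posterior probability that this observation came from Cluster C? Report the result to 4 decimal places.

0.2298

By Bayes' theorem, P(k | x) = P(Z=k) f_k(x) / Σ_j P(Z=j) f_j(x).
Poisson probabilities:
  L_A = 0.0555278
  L_B = 0.122277
  L_C = 0.111622
Weight by the priors:
  P(Z=A)·L_A = 0.27 × 0.0555278 = 0.0149925
  P(Z=B)·L_B = 0.52 × 0.122277 = 0.0635843
  P(Z=C)·L_C = 0.21 × 0.111622 = 0.0234405
Normaliser: 0.0149925 + 0.0635843 + 0.0234405 = 0.102017
P(Cluster C | x) = 0.0234405 / 0.102017 ≈ 0.2298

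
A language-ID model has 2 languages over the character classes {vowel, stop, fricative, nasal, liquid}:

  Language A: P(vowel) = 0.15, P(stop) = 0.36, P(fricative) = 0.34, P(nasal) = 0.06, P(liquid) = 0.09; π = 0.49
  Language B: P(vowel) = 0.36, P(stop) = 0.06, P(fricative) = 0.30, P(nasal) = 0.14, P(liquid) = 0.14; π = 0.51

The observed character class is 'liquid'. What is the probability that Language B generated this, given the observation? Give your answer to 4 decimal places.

0.6182

Posterior ∝ prior × likelihood, so P(k | x) ∝ P(Z=k) f_k(x); normalise over all components.
Component likelihoods at x = 'liquid':
  p_A = P(liquid | comp) = 0.09
  p_B = P(liquid | comp) = 0.14
Weight by the priors:
  P(Z=A)·p_A = 0.49 × 0.09 = 0.0441
  P(Z=B)·p_B = 0.51 × 0.14 = 0.0714
Normaliser: 0.0441 + 0.0714 = 0.1155
P(Language B | data) = 0.0714 / 0.1155 ≈ 0.6182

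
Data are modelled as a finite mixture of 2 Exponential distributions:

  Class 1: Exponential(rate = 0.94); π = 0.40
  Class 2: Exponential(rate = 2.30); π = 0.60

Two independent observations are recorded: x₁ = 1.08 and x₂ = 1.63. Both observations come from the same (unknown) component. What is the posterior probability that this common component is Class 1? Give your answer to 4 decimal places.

P(component k | x) = π_k·f_k(x) / marginal(x), where marginal(x) = Σ_j π_j·f_j(x).
Since both observations come from the same component, the likelihood for component k is f_k(x₁)·f_k(x₂).
  p_1 = [0.94·e^(−0.94·1.08) = 0.94·e^(−1.0152) = 0.34059] × [0.203096] = 0.0691726
  p_2 = [2.30·e^(−2.30·1.08) = 2.30·e^(−2.4840) = 0.191841] × [0.0541449] = 0.0103872
Prior × likelihood for each component:
  π_1·p_1 = 0.40 × 0.0691726 = 0.027669
  π_2·p_2 = 0.60 × 0.0103872 = 0.00623232
Evidence: 0.027669 + 0.00623232 = 0.0339013
P(Class 1 | data) ≈ 0.8162

0.8162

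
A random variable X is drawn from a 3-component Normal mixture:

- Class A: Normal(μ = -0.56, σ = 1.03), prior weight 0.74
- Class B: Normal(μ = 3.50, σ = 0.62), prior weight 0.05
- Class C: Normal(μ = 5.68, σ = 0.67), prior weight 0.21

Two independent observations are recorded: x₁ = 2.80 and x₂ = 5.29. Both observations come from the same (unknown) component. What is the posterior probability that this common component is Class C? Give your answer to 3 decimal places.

Apply Bayes' rule: the posterior for each component is proportional to its prior times its likelihood at x.
Since both observations come from the same component, the likelihood for component k is f_k(x₁)·f_k(x₂).
  L_A = [(1/(1.03·√(2π)))·exp(−(2.80−-0.56)²/(2·1.03²)) = 0.387323·exp(-5.32077) = 0.00189362] × [3.83124e-08] = 7.25493e-11
  L_B = [(1/(0.62·√(2π)))·exp(−(2.80−3.50)²/(2·0.62²)) = 0.643455·exp(-0.63736) = 0.340187] × [0.00996609] = 0.00339034
  L_C = [(1/(0.67·√(2π)))·exp(−(2.80−5.68)²/(2·0.67²)) = 0.595436·exp(-9.23858) = 5.78855e-05] × [0.502643] = 2.90957e-05
Multiply by the mixture weights:
  π_A·L_A = 0.74 × 7.25493e-11 = 5.36865e-11
  π_B·L_B = 0.05 × 0.00339034 = 0.000169517
  π_C·L_C = 0.21 × 2.90957e-05 = 6.1101e-06
Denominator: 5.36865e-11 + 0.000169517 + 6.1101e-06 = 0.000175627
Responsibility of Class C: 6.1101e-06 / 0.000175627 ≈ 0.035

0.035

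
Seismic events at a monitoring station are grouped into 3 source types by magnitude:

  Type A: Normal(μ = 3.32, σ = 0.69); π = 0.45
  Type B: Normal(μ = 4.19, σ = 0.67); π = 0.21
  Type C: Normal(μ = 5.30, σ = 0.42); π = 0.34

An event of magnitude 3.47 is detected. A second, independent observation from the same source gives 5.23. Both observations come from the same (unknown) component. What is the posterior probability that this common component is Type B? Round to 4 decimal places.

P(component k | x) = π_k·f_k(x) / marginal(x), where marginal(x) = Σ_j π_j·f_j(x).
Since both observations come from the same component, the likelihood for component k is f_k(x₁)·f_k(x₂).
  L_A = [(1/(0.69·√(2π)))·exp(−(3.47−3.32)²/(2·0.69²)) = 0.578177·exp(-0.02363) = 0.564675] × [0.0125365] = 0.00707907
  L_B = [(1/(0.67·√(2π)))·exp(−(3.47−4.19)²/(2·0.67²)) = 0.595436·exp(-0.57741) = 0.334248] × [0.178497] = 0.0596622
  L_C = [(1/(0.42·√(2π)))·exp(−(3.47−5.30)²/(2·0.42²)) = 0.949863·exp(-9.49235) = 7.16452e-05] × [0.936761] = 6.71144e-05
Unnormalised posteriors:
  π_A·L_A = 0.45 × 0.00707907 = 0.00318558
  π_B·L_B = 0.21 × 0.0596622 = 0.0125291
  π_C·L_C = 0.34 × 6.71144e-05 = 2.28189e-05
Normaliser: 0.00318558 + 0.0125291 + 2.28189e-05 = 0.0157375
P(Type B | x) = 0.0125291 / 0.0157375 ≈ 0.7961

0.7961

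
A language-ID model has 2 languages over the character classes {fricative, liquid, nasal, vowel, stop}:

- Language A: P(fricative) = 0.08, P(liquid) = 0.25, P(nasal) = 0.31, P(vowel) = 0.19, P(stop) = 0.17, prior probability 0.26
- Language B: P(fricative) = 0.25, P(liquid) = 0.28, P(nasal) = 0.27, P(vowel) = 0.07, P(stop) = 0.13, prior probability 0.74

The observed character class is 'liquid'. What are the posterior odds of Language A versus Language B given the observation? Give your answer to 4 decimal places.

0.3137

Since P(k|x) ∝ π_k f_k(x), the posterior odds are π_i f_i(x) / (π_j f_j(x)).
Categorical probabilities:
  f_A = 0.25
  f_B = 0.28
Posterior odds = (π_A·f_A) / (π_B·f_B) = (0.26·0.25) / (0.74·0.28) = 0.065 / 0.2072 ≈ 0.3137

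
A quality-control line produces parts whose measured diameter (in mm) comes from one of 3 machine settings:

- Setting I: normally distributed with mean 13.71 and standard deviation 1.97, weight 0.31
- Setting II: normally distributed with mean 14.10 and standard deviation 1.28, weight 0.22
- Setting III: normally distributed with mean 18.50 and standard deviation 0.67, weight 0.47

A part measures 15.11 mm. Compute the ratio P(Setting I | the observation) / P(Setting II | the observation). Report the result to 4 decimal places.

0.9710

Since P(k|x) ∝ w_k f_k(x), the posterior odds are w_i f_i(x) / (w_j f_j(x)).
Evaluate each component's likelihood at the observed value:
  L_I = 0.157317
  L_II = 0.228297
  L_III = 1.64339e-06
Posterior odds = (w_I·L_I) / (w_II·L_II) = (0.31·0.157317) / (0.22·0.228297) = 0.0487683 / 0.0502253 ≈ 0.9710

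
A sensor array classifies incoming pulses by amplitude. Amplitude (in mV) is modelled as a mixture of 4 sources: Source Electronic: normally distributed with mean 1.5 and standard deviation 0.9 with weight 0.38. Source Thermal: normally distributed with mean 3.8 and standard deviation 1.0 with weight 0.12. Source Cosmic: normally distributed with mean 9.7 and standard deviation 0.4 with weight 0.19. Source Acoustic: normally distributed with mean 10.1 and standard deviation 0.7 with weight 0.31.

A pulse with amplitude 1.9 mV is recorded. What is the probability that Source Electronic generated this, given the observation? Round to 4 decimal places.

Posterior ∝ prior × likelihood, so P(k | x) ∝ P(Z=k) f_k(x); normalise over all components.
Normal densities:
  L_Electronic = 0.401582
  L_Thermal = 0.0656158
  L_Cosmic = 2.68294e-83
  L_Acoustic = 9.07596e-31
Unnormalised posteriors:
  P(Z=Electronic)·L_Electronic = 0.38 × 0.401582 = 0.152601
  P(Z=Thermal)·L_Thermal = 0.12 × 0.0656158 = 0.0078739
  P(Z=Cosmic)·L_Cosmic = 0.19 × 2.68294e-83 = 5.09759e-84
  P(Z=Acoustic)·L_Acoustic = 0.31 × 9.07596e-31 = 2.81355e-31
Evidence: 0.152601 + 0.0078739 + 5.09759e-84 + 2.81355e-31 = 0.160475
So the posterior for Source Electronic is 0.152601 / 0.160475 ≈ 0.9509.

0.9509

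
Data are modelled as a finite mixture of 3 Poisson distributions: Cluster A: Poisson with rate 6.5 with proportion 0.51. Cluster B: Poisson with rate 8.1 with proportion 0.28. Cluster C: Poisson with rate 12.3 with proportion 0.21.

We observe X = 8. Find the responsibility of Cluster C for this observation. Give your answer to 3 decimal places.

Apply Bayes' rule: the posterior for each component is proportional to its prior times its likelihood at x.
Component likelihoods at x = 8:
  f_A = 0.118815
  f_B = 0.1395
  f_C = 0.0591423
Weight by the priors:
  π_A·f_A = 0.51 × 0.118815 = 0.0605958
  π_B·f_B = 0.28 × 0.1395 = 0.03906
  π_C·f_C = 0.21 × 0.0591423 = 0.0124199
Evidence: 0.0605958 + 0.03906 + 0.0124199 = 0.112076
P(Cluster C | 8) ≈ 0.111

0.111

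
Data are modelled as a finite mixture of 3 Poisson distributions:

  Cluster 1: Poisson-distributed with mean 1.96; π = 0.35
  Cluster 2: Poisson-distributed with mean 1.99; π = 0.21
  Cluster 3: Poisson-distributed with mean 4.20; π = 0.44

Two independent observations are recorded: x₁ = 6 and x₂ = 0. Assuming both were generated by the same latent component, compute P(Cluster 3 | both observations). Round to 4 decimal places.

0.4601

The responsibility of component k is w_k f_k(x) divided by Σ_j w_j f_j(x).
Since both observations come from the same component, the likelihood for component k is f_k(x₁)·f_k(x₂).
  L_1 = [e^(−1.96)·1.96^6/6! = 0.0110914] × [0.140858] = 0.00156232
  L_2 = [e^(−1.99)·1.99^6/6! = 0.0117907] × [0.136695] = 0.00161174
  L_3 = [e^(−4.20)·4.20^6/6! = 0.114321] × [0.0149956] = 0.00171431
Weight by the priors:
  w_1·L_1 = 0.35 × 0.00156232 = 0.000546811
  w_2·L_2 = 0.21 × 0.00161174 = 0.000338465
  w_3·L_3 = 0.44 × 0.00171431 = 0.000754297
Sum: 0.000546811 + 0.000338465 + 0.000754297 = 0.00163957
So the posterior for Cluster 3 is 0.000754297 / 0.00163957 ≈ 0.4601.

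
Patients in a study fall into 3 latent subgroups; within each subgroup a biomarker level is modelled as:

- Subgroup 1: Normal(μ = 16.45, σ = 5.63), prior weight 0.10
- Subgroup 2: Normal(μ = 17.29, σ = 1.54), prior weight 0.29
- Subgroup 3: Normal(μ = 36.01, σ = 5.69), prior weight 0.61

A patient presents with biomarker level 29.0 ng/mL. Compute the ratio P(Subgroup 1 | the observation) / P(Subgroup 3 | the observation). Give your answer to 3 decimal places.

Since P(k|x) ∝ π_k f_k(x), the posterior odds are π_i f_i(x) / (π_j f_j(x)).
Evaluate each component's likelihood at the observed value:
  L_1 = 0.00590735
  L_2 = 7.21276e-14
  L_3 = 0.0328257
Odds = (0.10/0.61) × (0.00590735/0.0328257) = 0.163934 × 0.179961 ≈ 0.030

0.030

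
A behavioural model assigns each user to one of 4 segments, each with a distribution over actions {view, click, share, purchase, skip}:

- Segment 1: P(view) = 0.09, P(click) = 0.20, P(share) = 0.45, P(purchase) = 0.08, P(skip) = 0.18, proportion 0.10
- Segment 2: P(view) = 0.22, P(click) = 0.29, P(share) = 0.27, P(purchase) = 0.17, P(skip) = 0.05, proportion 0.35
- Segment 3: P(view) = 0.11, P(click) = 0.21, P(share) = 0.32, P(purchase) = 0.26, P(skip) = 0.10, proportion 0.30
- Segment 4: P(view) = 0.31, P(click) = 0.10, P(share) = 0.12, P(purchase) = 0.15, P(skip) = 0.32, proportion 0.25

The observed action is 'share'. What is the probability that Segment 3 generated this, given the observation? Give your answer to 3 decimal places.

Posterior ∝ prior × likelihood, so P(k | x) ∝ w_k f_k(x); normalise over all components.
Categorical probabilities:
  f_1 = P(share | comp) = 0.45
  f_2 = P(share | comp) = 0.27
  f_3 = P(share | comp) = 0.32
  f_4 = P(share | comp) = 0.12
Multiply by the mixture weights:
  w_1·f_1 = 0.10 × 0.45 = 0.045
  w_2·f_2 = 0.35 × 0.27 = 0.0945
  w_3·f_3 = 0.30 × 0.32 = 0.096
  w_4·f_4 = 0.25 × 0.12 = 0.03
Evidence: 0.045 + 0.0945 + 0.096 + 0.03 = 0.2655
So the posterior for Segment 3 is 0.096 / 0.2655 ≈ 0.362.

0.362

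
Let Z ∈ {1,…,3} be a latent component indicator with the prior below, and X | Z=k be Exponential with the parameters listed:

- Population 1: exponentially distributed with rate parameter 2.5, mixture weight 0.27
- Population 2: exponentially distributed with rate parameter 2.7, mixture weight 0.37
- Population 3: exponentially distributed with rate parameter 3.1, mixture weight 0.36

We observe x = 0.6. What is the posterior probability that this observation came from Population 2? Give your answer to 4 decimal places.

0.3787

P(component k | x) = w_k·f_k(x) / marginal(x), where marginal(x) = Σ_j w_j·f_j(x).
Component likelihoods at x = 0.6:
  p_1 = 2.5·e^(−2.5·0.6) = 2.5·e^(−1.5000) = 0.557825
  p_2 = 2.7·e^(−2.7·0.6) = 2.7·e^(−1.6200) = 0.534326
  p_3 = 3.1·e^(−3.1·0.6) = 3.1·e^(−1.8600) = 0.482585
Prior × likelihood for each component:
  w_1·p_1 = 0.27 × 0.557825 = 0.150613
  w_2·p_2 = 0.37 × 0.534326 = 0.197701
  w_3·p_3 = 0.36 × 0.482585 = 0.173731
Denominator: 0.150613 + 0.197701 + 0.173731 = 0.522044
Responsibility of Population 2: 0.197701 / 0.522044 ≈ 0.3787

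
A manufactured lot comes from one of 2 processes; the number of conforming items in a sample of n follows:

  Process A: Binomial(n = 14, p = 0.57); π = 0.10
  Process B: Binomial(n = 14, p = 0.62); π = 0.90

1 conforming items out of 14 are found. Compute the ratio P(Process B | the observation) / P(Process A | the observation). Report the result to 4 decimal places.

Since P(k|x) ∝ π_k f_k(x), the posterior odds are π_i f_i(x) / (π_j f_j(x)).
Component likelihoods at x = 1 conforming items out of 14:
  f_A = C(14,1)·0.57^1·0.43^13 = 14·0.57·1.71826e-05 = 0.000137117
  f_B = C(14,1)·0.62^1·0.38^13 = 14·0.62·3.44498e-06 = 2.99024e-05
Posterior odds = (π_B·f_B) / (π_A·f_A) = (0.90·2.99024e-05) / (0.10·0.000137117) = 2.69122e-05 / 1.37117e-05 ≈ 1.9627

1.9627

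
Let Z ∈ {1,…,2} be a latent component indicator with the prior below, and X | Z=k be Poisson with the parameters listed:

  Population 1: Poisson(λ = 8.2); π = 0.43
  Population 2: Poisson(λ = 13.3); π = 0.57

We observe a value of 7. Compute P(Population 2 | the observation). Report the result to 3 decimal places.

By Bayes' theorem, P(k | x) = P(Z=k) f_k(x) / Σ_j P(Z=j) f_j(x).
Poisson probabilities:
  p_1 = e^(−8.2)·8.2^7/7! = 0.135848
  p_2 = e^(−13.3)·13.3^7/7! = 0.0244576
Multiply by the mixture weights:
  P(Z=1)·p_1 = 0.43 × 0.135848 = 0.0584144
  P(Z=2)·p_2 = 0.57 × 0.0244576 = 0.0139408
Marginal: 0.0584144 + 0.0139408 = 0.0723553
P(Population 2 | x) ≈ 0.193

0.193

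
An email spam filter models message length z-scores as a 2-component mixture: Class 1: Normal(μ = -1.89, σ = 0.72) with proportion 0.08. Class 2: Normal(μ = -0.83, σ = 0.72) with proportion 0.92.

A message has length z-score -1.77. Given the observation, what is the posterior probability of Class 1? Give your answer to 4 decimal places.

By Bayes' theorem, P(k | x) = π_k f_k(x) / Σ_j π_j f_j(x).
Normal densities:
  L_1 = (1/(0.72·√(2π)))·exp(−(-1.77−-1.89)²/(2·0.72²)) = 0.554087·exp(-0.01389) = 0.546444
  L_2 = (1/(0.72·√(2π)))·exp(−(-1.77−-0.83)²/(2·0.72²)) = 0.554087·exp(-0.85224) = 0.236296
Weight by the priors:
  π_1·L_1 = 0.08 × 0.546444 = 0.0437155
  π_2·L_2 = 0.92 × 0.236296 = 0.217392
Evidence: 0.0437155 + 0.217392 = 0.261107
P(Class 1 | the observation) ≈ 0.1674

0.1674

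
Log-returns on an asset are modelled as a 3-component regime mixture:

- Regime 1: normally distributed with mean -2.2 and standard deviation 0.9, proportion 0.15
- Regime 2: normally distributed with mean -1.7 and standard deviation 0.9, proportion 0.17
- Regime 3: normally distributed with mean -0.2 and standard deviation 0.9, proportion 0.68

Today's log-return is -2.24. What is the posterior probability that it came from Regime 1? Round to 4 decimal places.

Posterior ∝ prior × likelihood, so P(k | x) ∝ π_k f_k(x); normalise over all components.
Normal densities:
  f_1 = (1/(0.9·√(2π)))·exp(−(-2.24−-2.2)²/(2·0.9²)) = 0.443269·exp(-0.00099) = 0.442832
  f_2 = (1/(0.9·√(2π)))·exp(−(-2.24−-1.7)²/(2·0.9²)) = 0.443269·exp(-0.18000) = 0.37025
  f_3 = (1/(0.9·√(2π)))·exp(−(-2.24−-0.2)²/(2·0.9²)) = 0.443269·exp(-2.56889) = 0.0339636
Prior × likelihood for each component:
  π_1·f_1 = 0.15 × 0.442832 = 0.0664247
  π_2·f_2 = 0.17 × 0.37025 = 0.0629424
  π_3·f_3 = 0.68 × 0.0339636 = 0.0230952
Marginal: 0.0664247 + 0.0629424 + 0.0230952 = 0.152462
So the posterior for Regime 1 is 0.0664247 / 0.152462 ≈ 0.4357.

0.4357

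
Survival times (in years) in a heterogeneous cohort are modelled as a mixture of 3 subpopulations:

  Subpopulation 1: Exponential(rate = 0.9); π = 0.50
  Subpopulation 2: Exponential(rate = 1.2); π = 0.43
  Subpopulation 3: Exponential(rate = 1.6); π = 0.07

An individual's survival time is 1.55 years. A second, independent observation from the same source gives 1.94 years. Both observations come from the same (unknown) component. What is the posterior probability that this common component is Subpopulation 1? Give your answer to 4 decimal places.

The responsibility of component k is π_k f_k(x) divided by Σ_j π_j f_j(x).
Since both observations come from the same component, the likelihood for component k is f_k(x₁)·f_k(x₂).
  f_1 = [0.22305] × [0.157023] = 0.035024
  f_2 = [0.186807] × [0.116989] = 0.0218543
  f_3 = [0.133989] × [0.071791] = 0.00961921
Multiply by the mixture weights:
  π_1·f_1 = 0.50 × 0.035024 = 0.017512
  π_2·f_2 = 0.43 × 0.0218543 = 0.00939736
  π_3·f_3 = 0.07 × 0.00961921 = 0.000673345
Normaliser: 0.017512 + 0.00939736 + 0.000673345 = 0.0275827
P(Subpopulation 1 | x₁,x₂) ≈ 0.6349

0.6349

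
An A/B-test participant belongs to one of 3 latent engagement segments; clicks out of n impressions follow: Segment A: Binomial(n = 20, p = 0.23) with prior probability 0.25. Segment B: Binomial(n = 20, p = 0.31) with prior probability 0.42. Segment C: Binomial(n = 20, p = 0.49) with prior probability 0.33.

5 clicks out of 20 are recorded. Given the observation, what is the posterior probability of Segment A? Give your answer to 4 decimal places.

By Bayes' theorem, P(k | x) = P(Z=k) f_k(x) / Σ_j P(Z=j) f_j(x).
Component likelihoods at x = 5 clicks out of 20:
  p_A = C(20,5)·0.23^5·0.77^15 = 15504·0.000643634·0.0198317 = 0.197899
  p_B = C(20,5)·0.31^5·0.69^15 = 15504·0.00286292·0.00382592 = 0.16982
  p_C = C(20,5)·0.49^5·0.51^15 = 15504·0.0282475·4.10726e-05 = 0.0179877
Unnormalised posteriors:
  P(Z=A)·p_A = 0.25 × 0.197899 = 0.0494748
  P(Z=B)·p_B = 0.42 × 0.16982 = 0.0713244
  P(Z=C)·p_C = 0.33 × 0.0179877 = 0.00593596
Normaliser: 0.0494748 + 0.0713244 + 0.00593596 = 0.126735
P(Segment A | x) ≈ 0.3904

0.3904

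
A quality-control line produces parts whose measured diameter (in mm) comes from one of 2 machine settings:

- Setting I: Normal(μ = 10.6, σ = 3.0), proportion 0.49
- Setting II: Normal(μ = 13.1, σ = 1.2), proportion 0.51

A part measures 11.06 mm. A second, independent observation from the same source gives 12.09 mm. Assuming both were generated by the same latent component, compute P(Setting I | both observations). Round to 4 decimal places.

0.4481

Posterior ∝ prior × likelihood, so P(k | x) ∝ P(Z=k) f_k(x); normalise over all components.
Since both observations come from the same component, the likelihood for component k is f_k(x₁)·f_k(x₂).
  L_I = [(1/(3.0·√(2π)))·exp(−(11.06−10.6)²/(2·3.0²)) = 0.132981·exp(-0.01176) = 0.131427] × [0.11755] = 0.0154492
  L_II = [(1/(1.2·√(2π)))·exp(−(11.06−13.1)²/(2·1.2²)) = 0.332452·exp(-1.44500) = 0.0783742] × [0.233293] = 0.0182841
Weight by the priors:
  P(Z=I)·L_I = 0.49 × 0.0154492 = 0.00757012
  P(Z=II)·L_II = 0.51 × 0.0182841 = 0.00932491
Denominator: 0.00757012 + 0.00932491 = 0.016895
P(Setting I | x₁,x₂) ≈ 0.4481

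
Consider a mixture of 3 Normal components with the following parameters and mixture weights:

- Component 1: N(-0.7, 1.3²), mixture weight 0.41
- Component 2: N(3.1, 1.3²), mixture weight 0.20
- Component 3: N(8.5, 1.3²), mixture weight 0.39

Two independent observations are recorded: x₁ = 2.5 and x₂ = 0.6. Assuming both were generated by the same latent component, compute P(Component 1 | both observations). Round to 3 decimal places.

0.298

Apply Bayes' rule: the posterior for each component is proportional to its prior times its likelihood at x.
Since both observations come from the same component, the likelihood for component k is f_k(x₁)·f_k(x₂).
  p_1 = [0.0148332] × [0.186131] = 0.00276092
  p_2 = [0.275874] × [0.0482956] = 0.0133235
  p_3 = [7.26683e-06] × [2.93723e-09] = 2.13443e-14
Weight by the priors:
  π_1·p_1 = 0.41 × 0.00276092 = 0.00113198
  π_2·p_2 = 0.20 × 0.0133235 = 0.0026647
  π_3·p_3 = 0.39 × 2.13443e-14 = 8.32429e-15
Evidence: 0.00113198 + 0.0026647 + 8.32429e-15 = 0.00379667
P(Component 1 | x) = 0.00113198 / 0.00379667 ≈ 0.298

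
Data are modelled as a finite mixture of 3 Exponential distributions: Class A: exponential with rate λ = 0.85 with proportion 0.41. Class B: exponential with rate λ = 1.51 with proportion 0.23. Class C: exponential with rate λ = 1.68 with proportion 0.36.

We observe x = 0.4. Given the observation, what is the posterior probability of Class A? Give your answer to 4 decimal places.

By Bayes' theorem, P(k | x) = π_k f_k(x) / Σ_j π_j f_j(x).
Exponential densities:
  p_A = 0.605005
  p_B = 0.825397
  p_C = 0.857953
Prior × likelihood for each component:
  π_A·p_A = 0.41 × 0.605005 = 0.248052
  π_B·p_B = 0.23 × 0.825397 = 0.189841
  π_C·p_C = 0.36 × 0.857953 = 0.308863
Sum: 0.248052 + 0.189841 + 0.308863 = 0.746756
P(Class A | data) ≈ 0.3322

0.3322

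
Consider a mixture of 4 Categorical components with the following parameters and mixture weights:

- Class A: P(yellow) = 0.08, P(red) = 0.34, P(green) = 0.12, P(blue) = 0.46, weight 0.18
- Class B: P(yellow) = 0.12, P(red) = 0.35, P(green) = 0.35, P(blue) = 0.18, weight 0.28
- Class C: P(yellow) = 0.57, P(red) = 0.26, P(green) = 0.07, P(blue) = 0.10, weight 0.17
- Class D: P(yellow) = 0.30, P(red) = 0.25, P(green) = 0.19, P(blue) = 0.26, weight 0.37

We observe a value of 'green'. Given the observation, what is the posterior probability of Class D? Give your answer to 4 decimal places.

P(component k | x) = P(Z=k)·f_k(x) / marginal(x), where marginal(x) = Σ_j P(Z=j)·f_j(x).
Component likelihoods at x = 'green':
  L_A = 0.12
  L_B = 0.35
  L_C = 0.07
  L_D = 0.19
Weight by the priors:
  P(Z=A)·L_A = 0.18 × 0.12 = 0.0216
  P(Z=B)·L_B = 0.28 × 0.35 = 0.098
  P(Z=C)·L_C = 0.17 × 0.07 = 0.0119
  P(Z=D)·L_D = 0.37 × 0.19 = 0.0703
Normaliser: 0.0216 + 0.098 + 0.0119 + 0.0703 = 0.2018
Responsibility of Class D: 0.0703 / 0.2018 ≈ 0.3484

0.3484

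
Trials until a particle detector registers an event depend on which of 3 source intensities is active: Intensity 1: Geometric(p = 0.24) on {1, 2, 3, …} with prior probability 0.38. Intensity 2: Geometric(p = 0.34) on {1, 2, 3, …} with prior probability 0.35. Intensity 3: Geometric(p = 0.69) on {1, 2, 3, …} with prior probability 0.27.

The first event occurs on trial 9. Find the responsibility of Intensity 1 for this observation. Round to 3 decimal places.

0.702

P(component k | x) = π_k·f_k(x) / marginal(x), where marginal(x) = Σ_j π_j·f_j(x).
Evaluate each component's likelihood at the observed value:
  L_1 = 0.24·(1−0.24)^8 = 0.24·0.111303 = 0.0267128
  L_2 = 0.34·(1−0.34)^8 = 0.34·0.0360041 = 0.0122414
  L_3 = 0.69·(1−0.69)^8 = 0.69·8.52891e-05 = 5.88495e-05
Weight by the priors:
  π_1·L_1 = 0.38 × 0.0267128 = 0.0101509
  π_2·L_2 = 0.35 × 0.0122414 = 0.00428448
  π_3·L_3 = 0.27 × 5.88495e-05 = 1.58894e-05
Marginal: 0.0101509 + 0.00428448 + 1.58894e-05 = 0.0144512
So the posterior for Intensity 1 is 0.0101509 / 0.0144512 ≈ 0.702.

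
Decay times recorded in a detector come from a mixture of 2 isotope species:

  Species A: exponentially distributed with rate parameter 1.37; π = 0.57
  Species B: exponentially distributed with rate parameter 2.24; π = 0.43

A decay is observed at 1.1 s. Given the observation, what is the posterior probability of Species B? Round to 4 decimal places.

0.3214

The responsibility of component k is w_k f_k(x) divided by Σ_j w_j f_j(x).
Component likelihoods at x = 1.1 s:
  p_A = 1.37·e^(−1.37·1.1) = 1.37·e^(−1.5070) = 0.303556
  p_B = 2.24·e^(−2.24·1.1) = 2.24·e^(−2.4640) = 0.19061
Prior × likelihood for each component:
  w_A·p_A = 0.57 × 0.303556 = 0.173027
  w_B·p_B = 0.43 × 0.19061 = 0.0819624
Evidence: 0.173027 + 0.0819624 = 0.254989
Responsibility of Species B: 0.0819624 / 0.254989 ≈ 0.3214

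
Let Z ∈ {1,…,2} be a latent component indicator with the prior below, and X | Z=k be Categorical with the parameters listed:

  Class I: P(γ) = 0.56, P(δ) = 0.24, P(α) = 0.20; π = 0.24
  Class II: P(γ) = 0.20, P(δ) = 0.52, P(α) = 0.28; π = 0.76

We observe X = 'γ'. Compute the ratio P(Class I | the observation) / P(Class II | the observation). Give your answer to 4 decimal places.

The posterior odds equal the prior odds times the likelihood ratio: (π_i/π_j)·(f_i(x)/f_j(x)).
Evaluate each component's likelihood at the observed value:
  L_I = P(γ | comp) = 0.56
  L_II = P(γ | comp) = 0.20
Odds = (0.24/0.76) × (0.56/0.2) = 0.315789 × 2.8 ≈ 0.8842

0.8842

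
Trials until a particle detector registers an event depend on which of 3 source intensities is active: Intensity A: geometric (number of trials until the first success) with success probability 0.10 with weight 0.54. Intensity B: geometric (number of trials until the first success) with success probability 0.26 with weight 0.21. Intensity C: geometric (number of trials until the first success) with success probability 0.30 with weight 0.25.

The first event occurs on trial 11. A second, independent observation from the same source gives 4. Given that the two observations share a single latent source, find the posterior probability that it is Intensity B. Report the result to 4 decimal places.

0.1512

P(component k | x) = w_k·f_k(x) / marginal(x), where marginal(x) = Σ_j w_j·f_j(x).
Since both observations come from the same component, the likelihood for component k is f_k(x₁)·f_k(x₂).
  p_A = [0.0348678] × [0.0729] = 0.00254187
  p_B = [0.0128024] × [0.105358] = 0.00134884
  p_C = [0.00847426] × [0.1029] = 0.000872001
Prior × likelihood for each component:
  w_A·p_A = 0.54 × 0.00254187 = 0.00137261
  w_B·p_B = 0.21 × 0.00134884 = 0.000283255
  w_C·p_C = 0.25 × 0.000872001 = 0.000218
Evidence: 0.00137261 + 0.000283255 + 0.000218 = 0.00187386
P(Intensity B | x₁, x₂) = 0.000283255 / 0.00187386 ≈ 0.1512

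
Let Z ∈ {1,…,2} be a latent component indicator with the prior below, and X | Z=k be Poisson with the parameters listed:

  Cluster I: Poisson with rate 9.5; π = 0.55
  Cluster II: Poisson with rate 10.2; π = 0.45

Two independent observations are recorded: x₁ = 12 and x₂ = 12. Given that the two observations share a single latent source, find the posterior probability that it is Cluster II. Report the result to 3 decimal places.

P(component k | x) = π_k·f_k(x) / marginal(x), where marginal(x) = Σ_j π_j·f_j(x).
Since both observations come from the same component, the likelihood for component k is f_k(x₁)·f_k(x₂).
  p_I = [e^(−9.5)·9.5^12/12! = 0.0844401] × [0.0844401] = 0.00713013
  p_II = [e^(−10.2)·10.2^12/12! = 0.098415] × [0.098415] = 0.00968552
Prior × likelihood for each component:
  π_I·p_I = 0.55 × 0.00713013 = 0.00392157
  π_II·p_II = 0.45 × 0.00968552 = 0.00435848
Sum: 0.00392157 + 0.00435848 = 0.00828005
So the posterior for Cluster II is 0.00435848 / 0.00828005 ≈ 0.526.

0.526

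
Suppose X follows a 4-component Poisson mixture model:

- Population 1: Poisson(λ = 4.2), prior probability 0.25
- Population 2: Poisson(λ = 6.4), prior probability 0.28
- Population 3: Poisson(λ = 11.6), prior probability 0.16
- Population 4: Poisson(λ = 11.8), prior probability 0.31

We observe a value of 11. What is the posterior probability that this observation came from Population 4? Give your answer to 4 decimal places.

0.5618

Apply Bayes' rule: the posterior for each component is proportional to its prior times its likelihood at x.
Poisson probabilities:
  f_1 = e^(−4.2)·4.2^11/11! = 0.00269494
  f_2 = e^(−6.4)·6.4^11/11! = 0.0307142
  f_3 = e^(−11.6)·11.6^11/11! = 0.117508
  f_4 = e^(−11.8)·11.8^11/11! = 0.11611
Multiply by the mixture weights:
  π_1·f_1 = 0.25 × 0.00269494 = 0.000673736
  π_2·f_2 = 0.28 × 0.0307142 = 0.00859998
  π_3·f_3 = 0.16 × 0.117508 = 0.0188012
  π_4·f_4 = 0.31 × 0.11611 = 0.0359943
Marginal: 0.000673736 + 0.00859998 + 0.0188012 + 0.0359943 = 0.0640692
So the posterior for Population 4 is 0.0359943 / 0.0640692 ≈ 0.5618.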